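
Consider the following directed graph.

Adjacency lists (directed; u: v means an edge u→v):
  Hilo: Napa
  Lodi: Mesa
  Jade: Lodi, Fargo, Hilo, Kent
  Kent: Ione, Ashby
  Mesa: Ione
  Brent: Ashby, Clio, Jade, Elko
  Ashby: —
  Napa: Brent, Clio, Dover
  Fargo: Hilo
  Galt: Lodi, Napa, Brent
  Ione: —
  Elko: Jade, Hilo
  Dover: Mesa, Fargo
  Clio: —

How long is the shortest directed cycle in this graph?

4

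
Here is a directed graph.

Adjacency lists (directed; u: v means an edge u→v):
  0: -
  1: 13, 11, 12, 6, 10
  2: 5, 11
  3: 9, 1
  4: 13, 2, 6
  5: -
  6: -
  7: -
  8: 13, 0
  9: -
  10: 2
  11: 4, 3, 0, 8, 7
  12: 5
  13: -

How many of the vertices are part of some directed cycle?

6

A vertex is on a directed cycle iff it belongs to a strongly connected component of size ≥ 2 (or has a self-loop).
The vertices on cycles are {1, 2, 3, 4, 10, 11} — 6 in total.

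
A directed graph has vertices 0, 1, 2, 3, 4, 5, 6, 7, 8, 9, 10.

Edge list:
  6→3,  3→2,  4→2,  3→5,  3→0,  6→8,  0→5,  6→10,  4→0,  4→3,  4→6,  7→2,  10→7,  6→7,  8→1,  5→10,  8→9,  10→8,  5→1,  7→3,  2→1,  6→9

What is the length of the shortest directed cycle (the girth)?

4

For each vertex v, BFS finds the shortest path from v back to v.
The shortest such closed walk is 10 → 7 → 3 → 5 → 10, length 4.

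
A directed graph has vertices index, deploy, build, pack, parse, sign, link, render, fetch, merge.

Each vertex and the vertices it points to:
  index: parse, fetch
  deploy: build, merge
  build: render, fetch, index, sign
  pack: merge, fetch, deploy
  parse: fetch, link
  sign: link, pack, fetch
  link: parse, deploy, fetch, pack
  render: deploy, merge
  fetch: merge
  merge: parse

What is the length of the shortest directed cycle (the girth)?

For each vertex v, BFS finds the shortest path from v back to v.
The shortest such closed walk is link → parse → link, length 2.

2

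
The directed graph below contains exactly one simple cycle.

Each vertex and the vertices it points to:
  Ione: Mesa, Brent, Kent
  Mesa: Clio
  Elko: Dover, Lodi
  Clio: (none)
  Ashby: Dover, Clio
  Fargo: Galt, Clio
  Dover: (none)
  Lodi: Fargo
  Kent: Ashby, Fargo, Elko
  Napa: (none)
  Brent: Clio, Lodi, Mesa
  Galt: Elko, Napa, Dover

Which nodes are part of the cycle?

Elko, Galt, Lodi, Fargo

DFS with gray/black marking from Fargo:
Fargo gray
  Galt gray
    Elko gray
      Dover gray
      Dover black
      Lodi gray
        Lodi→Fargo: Fargo is gray → back edge
Back edge closes the cycle Fargo → Galt → Elko → Lodi → Fargo; its vertices are {Elko, Galt, Lodi, Fargo}.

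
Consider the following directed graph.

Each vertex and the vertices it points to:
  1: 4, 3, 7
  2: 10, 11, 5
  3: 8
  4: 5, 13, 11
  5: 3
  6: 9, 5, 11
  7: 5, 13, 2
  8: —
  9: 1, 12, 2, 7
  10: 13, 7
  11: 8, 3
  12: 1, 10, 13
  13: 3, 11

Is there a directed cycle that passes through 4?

No

4 lies on a cycle iff there is a path from 4 back to itself.
Exploring from 4, it never reaches itself; equivalently, its strongly connected component is a singleton.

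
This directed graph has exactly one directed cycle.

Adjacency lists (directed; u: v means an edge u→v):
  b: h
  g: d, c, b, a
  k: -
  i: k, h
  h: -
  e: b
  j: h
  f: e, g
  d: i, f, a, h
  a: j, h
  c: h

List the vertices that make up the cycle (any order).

DFS with gray/black marking from g:
g gray
  d gray
    i gray
      k gray
      k black
      h gray
      h black
    i black
    f gray
      e gray
        b gray
          b→h: h black — skip
        b black
      e black
      f→g: g is gray → back edge
Back edge closes the cycle g → d → f → g; its vertices are {d, f, g}.

d, f, g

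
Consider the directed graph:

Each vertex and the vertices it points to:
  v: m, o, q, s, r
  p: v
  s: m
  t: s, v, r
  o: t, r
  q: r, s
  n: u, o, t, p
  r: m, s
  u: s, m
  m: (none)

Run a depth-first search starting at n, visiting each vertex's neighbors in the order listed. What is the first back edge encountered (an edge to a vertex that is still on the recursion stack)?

DFS from n (visiting each vertex's neighbors in the order listed); mark gray on enter, black on exit:
n gray
  u gray
    s gray
      m gray
      m black
    s black
    u→m: m black — skip
  u black
  o gray
    t gray
      t→s: s black — skip
      v gray
        v→m: m black — skip
        v→o: o is gray → back edge
First back edge: v → o.

v→o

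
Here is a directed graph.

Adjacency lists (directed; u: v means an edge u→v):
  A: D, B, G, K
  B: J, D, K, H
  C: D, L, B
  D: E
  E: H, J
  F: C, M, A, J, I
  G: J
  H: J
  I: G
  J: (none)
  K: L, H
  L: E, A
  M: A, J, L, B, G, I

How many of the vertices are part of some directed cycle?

4

A vertex is on a directed cycle iff it belongs to a strongly connected component of size ≥ 2 (or has a self-loop).
The vertices on cycles are {A, B, K, L} — 4 in total.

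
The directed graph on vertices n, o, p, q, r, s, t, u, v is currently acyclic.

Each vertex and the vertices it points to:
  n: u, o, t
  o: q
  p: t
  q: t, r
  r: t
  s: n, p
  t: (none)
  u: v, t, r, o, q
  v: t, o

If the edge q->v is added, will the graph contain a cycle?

Yes

Adding q→v creates a cycle iff v can already reach q.
Path from v: v → o → q.
So v → … → q → v is a cycle.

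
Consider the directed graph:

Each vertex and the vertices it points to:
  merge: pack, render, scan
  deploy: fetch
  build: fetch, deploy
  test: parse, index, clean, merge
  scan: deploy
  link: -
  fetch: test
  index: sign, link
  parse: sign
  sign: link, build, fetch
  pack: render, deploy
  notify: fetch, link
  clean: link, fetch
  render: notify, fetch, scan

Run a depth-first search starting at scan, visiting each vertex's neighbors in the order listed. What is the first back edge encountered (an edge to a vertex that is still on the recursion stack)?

DFS from scan (visiting each vertex's neighbors in the order listed); mark gray on enter, black on exit:
scan gray
  deploy gray
    fetch gray
      test gray
        parse gray
          sign gray
            link gray
            link black
            build gray
              build→fetch: fetch is gray → back edge
First back edge: build → fetch.

build→fetch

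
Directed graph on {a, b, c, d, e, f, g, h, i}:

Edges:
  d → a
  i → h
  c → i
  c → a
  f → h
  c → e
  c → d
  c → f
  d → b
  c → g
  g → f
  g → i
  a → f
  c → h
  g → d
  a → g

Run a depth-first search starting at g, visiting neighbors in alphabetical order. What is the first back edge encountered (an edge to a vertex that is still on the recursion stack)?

DFS from g (visiting neighbors in alphabetical order); mark gray on enter, black on exit:
g gray
  d gray
    a gray
      f gray
        h gray
        h black
      f black
      a→g: g is gray → back edge
First back edge: a → g.

a->g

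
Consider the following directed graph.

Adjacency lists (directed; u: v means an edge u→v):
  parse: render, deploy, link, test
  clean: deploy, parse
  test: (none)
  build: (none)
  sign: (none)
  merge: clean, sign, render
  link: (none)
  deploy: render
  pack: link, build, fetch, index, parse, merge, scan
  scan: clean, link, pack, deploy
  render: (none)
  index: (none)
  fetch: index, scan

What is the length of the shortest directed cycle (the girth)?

For each vertex v, BFS finds the shortest path from v back to v.
The shortest such closed walk is scan → pack → scan, length 2.

2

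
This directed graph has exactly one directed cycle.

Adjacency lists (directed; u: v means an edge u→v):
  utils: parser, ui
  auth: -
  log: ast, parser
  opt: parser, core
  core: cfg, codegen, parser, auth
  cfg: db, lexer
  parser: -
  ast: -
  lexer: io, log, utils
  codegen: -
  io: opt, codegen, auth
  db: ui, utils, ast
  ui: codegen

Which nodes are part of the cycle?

io, cfg, opt, core, lexer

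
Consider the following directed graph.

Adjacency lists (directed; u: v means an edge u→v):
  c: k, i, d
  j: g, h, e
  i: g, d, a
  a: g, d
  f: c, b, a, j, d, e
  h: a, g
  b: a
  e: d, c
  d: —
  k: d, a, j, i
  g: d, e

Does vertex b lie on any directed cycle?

b lies on a cycle iff there is a path from b back to itself.
Exploring from b, it never reaches itself; equivalently, its strongly connected component is a singleton.

No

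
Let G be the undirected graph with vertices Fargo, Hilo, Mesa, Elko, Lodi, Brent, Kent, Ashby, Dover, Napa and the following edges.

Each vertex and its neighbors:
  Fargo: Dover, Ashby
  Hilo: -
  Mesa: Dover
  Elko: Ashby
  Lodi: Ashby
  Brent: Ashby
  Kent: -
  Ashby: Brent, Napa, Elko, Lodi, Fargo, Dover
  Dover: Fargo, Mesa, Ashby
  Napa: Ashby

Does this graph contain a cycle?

Yes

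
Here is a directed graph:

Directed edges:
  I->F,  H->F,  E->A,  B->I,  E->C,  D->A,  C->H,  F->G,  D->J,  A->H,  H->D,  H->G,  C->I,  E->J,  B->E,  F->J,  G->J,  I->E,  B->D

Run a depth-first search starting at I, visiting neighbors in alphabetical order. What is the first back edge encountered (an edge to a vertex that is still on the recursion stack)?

D→A

DFS from I (visiting neighbors in alphabetical order); mark gray on enter, black on exit:
I gray
  E gray
    A gray
      H gray
        D gray
          D→A: A is gray → back edge
First back edge: D → A.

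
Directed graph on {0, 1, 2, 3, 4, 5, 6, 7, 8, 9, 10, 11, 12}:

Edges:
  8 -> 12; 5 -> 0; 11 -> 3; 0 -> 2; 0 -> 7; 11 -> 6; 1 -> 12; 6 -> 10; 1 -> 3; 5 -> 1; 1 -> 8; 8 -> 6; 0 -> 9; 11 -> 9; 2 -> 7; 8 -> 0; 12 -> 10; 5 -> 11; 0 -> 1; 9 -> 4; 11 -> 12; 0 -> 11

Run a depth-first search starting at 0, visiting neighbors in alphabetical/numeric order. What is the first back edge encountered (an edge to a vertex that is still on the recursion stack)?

DFS from 0 (visiting neighbors in alphabetical/numeric order); mark gray on enter, black on exit:
0 gray
  1 gray
    3 gray
    3 black
    8 gray
      8→0: 0 is gray → back edge
First back edge: 8 → 0.

8->0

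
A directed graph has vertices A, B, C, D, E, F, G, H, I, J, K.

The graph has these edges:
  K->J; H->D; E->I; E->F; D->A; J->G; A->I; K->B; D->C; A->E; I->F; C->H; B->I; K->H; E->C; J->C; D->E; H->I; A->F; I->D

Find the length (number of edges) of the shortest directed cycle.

For each vertex v, BFS finds the shortest path from v back to v.
The shortest such closed walk is H → D → C → H, length 3.

3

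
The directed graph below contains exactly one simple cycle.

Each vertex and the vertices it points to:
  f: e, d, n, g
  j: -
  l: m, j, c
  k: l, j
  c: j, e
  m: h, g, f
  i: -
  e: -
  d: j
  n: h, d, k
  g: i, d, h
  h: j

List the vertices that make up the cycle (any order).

f, k, l, m, n

DFS with gray/black marking from l:
l gray
  m gray
    h gray
      j gray
      j black
    h black
    g gray
      i gray
      i black
      d gray
        d→j: j black — skip
      d black
      g→h: h black — skip
    g black
    f gray
      e gray
      e black
      f→d: d black — skip
      n gray
        n→h: h black — skip
        n→d: d black — skip
        k gray
          k→l: l is gray → back edge
Back edge closes the cycle l → m → f → n → k → l; its vertices are {f, k, l, m, n}.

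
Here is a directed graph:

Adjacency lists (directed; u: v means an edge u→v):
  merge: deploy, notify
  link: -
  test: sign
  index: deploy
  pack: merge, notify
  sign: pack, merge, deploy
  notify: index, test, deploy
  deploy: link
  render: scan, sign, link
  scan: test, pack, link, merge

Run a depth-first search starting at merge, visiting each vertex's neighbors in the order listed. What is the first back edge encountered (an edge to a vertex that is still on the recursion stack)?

pack->merge

DFS from merge (visiting each vertex's neighbors in the order listed); mark gray on enter, black on exit:
merge gray
  deploy gray
    link gray
    link black
  deploy black
  notify gray
    index gray
      index→deploy: deploy black — skip
    index black
    test gray
      sign gray
        pack gray
          pack→merge: merge is gray → back edge
First back edge: pack → merge.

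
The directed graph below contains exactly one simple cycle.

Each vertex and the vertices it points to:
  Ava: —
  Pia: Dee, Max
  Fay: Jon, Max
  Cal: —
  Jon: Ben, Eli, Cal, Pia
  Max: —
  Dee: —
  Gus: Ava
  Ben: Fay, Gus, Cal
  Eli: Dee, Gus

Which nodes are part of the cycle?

Ben, Fay, Jon

DFS with gray/black marking from Jon:
Jon gray
  Ben gray
    Fay gray
      Fay→Jon: Jon is gray → back edge
Back edge closes the cycle Jon → Ben → Fay → Jon; its vertices are {Ben, Fay, Jon}.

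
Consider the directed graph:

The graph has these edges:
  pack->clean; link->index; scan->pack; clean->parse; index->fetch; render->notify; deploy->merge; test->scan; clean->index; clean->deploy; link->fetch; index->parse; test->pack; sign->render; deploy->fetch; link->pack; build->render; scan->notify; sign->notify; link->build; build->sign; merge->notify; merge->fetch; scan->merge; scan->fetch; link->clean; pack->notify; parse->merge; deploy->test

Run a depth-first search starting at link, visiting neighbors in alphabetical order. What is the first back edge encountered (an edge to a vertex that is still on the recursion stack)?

DFS from link (visiting neighbors in alphabetical order); mark gray on enter, black on exit:
link gray
  build gray
    render gray
      notify gray
      notify black
    render black
    sign gray
      sign→notify: notify black — skip
      sign→render: render black — skip
    sign black
  build black
  clean gray
    deploy gray
      fetch gray
      fetch black
      merge gray
        merge→fetch: fetch black — skip
        merge→notify: notify black — skip
      merge black
      test gray
        pack gray
          pack→clean: clean is gray → back edge
First back edge: pack → clean.

pack→clean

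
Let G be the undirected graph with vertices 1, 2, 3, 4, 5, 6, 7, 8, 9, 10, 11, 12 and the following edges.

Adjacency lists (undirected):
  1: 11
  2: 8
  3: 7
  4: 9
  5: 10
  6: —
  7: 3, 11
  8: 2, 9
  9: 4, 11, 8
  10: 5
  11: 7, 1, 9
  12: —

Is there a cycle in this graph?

No

DFS, tracking each vertex's parent; an edge to a visited non-parent vertex closes a cycle.
Start from 1:
visit 1 (parent –)
  visit 11 (parent 1)
    visit 7 (parent 11)
      visit 3 (parent 7)
        3–7: parent, skip
      7–11: parent, skip
    11–1: parent, skip
    visit 9 (parent 11)
      visit 4 (parent 9)
        4–9: parent, skip
      9–11: parent, skip
      visit 8 (parent 9)
        visit 2 (parent 8)
          2–8: parent, skip
        8–9: parent, skip
visit 5 (parent –)
  visit 10 (parent 5)
    10–5: parent, skip
visit 6 (parent –)
visit 12 (parent –)
No non-parent visited neighbor found — the graph is a forest.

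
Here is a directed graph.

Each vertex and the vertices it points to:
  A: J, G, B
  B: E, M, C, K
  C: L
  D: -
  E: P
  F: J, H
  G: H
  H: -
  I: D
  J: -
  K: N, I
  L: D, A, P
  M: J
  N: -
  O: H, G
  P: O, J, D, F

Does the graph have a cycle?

Yes

DFS with white/gray/black marking, starting from N:
N gray
N black
A gray
  J gray
  J black
  G gray
    H gray
    H black
  G black
  B gray
    E gray
      P gray
        O gray
          O→H: H black — skip
          O→G: G black — skip
        O black
        P→J: J black — skip
        D gray
        D black
        F gray
          F→J: J black — skip
          F→H: H black — skip
        F black
      P black
    E black
    M gray
      M→J: J black — skip
    M black
    C gray
      L gray
        L→D: D black — skip
        L→A: A is gray → back edge
Back edge found, so a cycle exists: A → B → C → L → A.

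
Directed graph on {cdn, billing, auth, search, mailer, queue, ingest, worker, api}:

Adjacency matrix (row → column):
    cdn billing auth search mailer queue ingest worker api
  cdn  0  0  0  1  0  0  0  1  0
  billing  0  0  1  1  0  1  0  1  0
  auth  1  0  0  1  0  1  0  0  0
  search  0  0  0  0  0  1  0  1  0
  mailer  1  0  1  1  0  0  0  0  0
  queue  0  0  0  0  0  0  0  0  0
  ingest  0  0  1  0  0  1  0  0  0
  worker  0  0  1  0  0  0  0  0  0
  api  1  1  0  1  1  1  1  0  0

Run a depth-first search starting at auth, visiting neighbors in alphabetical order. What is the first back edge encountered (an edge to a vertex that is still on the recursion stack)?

worker->auth

DFS from auth (visiting neighbors in alphabetical order); mark gray on enter, black on exit:
auth gray
  cdn gray
    search gray
      queue gray
      queue black
      worker gray
        worker→auth: auth is gray → back edge
First back edge: worker → auth.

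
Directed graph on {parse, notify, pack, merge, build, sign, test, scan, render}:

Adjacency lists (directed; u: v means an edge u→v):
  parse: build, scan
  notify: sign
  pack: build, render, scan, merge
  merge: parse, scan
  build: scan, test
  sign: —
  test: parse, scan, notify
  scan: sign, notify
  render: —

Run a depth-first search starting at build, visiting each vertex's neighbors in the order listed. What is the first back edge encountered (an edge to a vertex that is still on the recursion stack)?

parse->build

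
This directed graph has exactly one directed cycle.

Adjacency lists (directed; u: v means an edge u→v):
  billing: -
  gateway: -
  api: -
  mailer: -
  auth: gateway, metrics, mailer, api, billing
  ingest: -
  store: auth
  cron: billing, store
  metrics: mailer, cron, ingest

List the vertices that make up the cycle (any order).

auth, cron, store, metrics

DFS with gray/black marking from auth:
auth gray
  gateway gray
  gateway black
  metrics gray
    mailer gray
    mailer black
    cron gray
      billing gray
      billing black
      store gray
        store→auth: auth is gray → back edge
Back edge closes the cycle auth → metrics → cron → store → auth; its vertices are {auth, cron, store, metrics}.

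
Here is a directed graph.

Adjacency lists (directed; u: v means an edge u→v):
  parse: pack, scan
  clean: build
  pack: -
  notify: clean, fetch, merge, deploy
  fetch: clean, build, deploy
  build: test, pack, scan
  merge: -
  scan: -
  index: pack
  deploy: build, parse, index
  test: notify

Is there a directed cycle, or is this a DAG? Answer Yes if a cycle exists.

DFS with white/gray/black marking, starting from test:
test gray
  notify gray
    clean gray
      build gray
        build→test: test is gray → back edge
Back edge found, so a cycle exists: test → notify → clean → build → test.

Yes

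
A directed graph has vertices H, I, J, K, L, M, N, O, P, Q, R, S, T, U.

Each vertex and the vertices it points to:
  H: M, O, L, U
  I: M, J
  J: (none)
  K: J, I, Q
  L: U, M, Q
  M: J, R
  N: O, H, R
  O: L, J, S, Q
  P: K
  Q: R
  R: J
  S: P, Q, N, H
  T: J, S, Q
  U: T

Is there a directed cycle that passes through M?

M lies on a cycle iff there is a path from M back to itself.
Exploring from M, it never reaches itself; equivalently, its strongly connected component is a singleton.

No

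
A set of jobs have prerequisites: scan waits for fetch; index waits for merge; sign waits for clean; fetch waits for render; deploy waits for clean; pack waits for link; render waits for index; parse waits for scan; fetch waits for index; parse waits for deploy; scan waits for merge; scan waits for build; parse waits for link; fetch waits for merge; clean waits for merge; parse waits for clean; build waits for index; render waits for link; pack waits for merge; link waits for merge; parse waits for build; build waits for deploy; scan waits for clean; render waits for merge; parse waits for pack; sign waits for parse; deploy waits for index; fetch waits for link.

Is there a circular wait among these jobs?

No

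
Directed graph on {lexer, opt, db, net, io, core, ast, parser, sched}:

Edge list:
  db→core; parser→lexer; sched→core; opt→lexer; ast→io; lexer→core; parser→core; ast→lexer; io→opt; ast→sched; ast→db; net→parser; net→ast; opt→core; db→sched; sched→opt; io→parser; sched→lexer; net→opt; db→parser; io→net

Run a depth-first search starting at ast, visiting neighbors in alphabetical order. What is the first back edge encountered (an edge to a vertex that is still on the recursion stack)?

DFS from ast (visiting neighbors in alphabetical order); mark gray on enter, black on exit:
ast gray
  db gray
    core gray
    core black
    parser gray
      parser→core: core black — skip
      lexer gray
        lexer→core: core black — skip
      lexer black
    parser black
    sched gray
      sched→core: core black — skip
      sched→lexer: lexer black — skip
      opt gray
        opt→core: core black — skip
        opt→lexer: lexer black — skip
      opt black
    sched black
  db black
  io gray
    net gray
      net→ast: ast is gray → back edge
First back edge: net → ast.

net→ast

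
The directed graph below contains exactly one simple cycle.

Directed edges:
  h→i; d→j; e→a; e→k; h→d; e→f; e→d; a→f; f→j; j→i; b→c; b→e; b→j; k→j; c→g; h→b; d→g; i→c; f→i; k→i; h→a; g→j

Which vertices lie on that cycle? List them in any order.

c, g, i, j

DFS with gray/black marking from c:
c gray
  g gray
    j gray
      i gray
        i→c: c is gray → back edge
Back edge closes the cycle c → g → j → i → c; its vertices are {c, g, i, j}.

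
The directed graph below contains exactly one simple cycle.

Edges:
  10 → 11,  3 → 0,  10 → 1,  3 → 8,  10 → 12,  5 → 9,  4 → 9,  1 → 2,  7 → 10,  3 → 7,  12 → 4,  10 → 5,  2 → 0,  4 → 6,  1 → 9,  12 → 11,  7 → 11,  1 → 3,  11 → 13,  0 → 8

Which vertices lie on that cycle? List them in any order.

DFS with gray/black marking from 7:
7 gray
  11 gray
    13 gray
    13 black
  11 black
  10 gray
    12 gray
      4 gray
        9 gray
        9 black
        6 gray
        6 black
      4 black
      12→11: 11 black — skip
    12 black
    1 gray
      3 gray
        3→7: 7 is gray → back edge
Back edge closes the cycle 7 → 10 → 1 → 3 → 7; its vertices are {1, 3, 7, 10}.

1, 3, 7, 10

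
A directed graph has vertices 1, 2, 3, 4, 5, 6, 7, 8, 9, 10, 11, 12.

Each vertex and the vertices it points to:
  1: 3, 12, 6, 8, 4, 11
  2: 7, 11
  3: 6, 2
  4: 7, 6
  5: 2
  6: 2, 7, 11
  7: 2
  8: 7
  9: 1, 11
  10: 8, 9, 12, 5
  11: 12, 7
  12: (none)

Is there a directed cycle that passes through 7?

7 is on a cycle iff 7 can reach itself via ≥1 edge.
7 → 2 → 7 — yes.

Yes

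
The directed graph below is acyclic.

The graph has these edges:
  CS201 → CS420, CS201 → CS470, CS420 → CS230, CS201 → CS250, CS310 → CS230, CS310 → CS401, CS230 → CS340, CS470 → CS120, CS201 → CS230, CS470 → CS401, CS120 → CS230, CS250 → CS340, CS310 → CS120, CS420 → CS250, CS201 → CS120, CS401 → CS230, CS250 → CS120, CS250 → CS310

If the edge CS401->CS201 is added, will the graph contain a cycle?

Yes

Adding CS401→CS201 creates a cycle iff CS201 can already reach CS401.
Path from CS201: CS201 → CS470 → CS401.
So CS201 → … → CS401 → CS201 is a cycle.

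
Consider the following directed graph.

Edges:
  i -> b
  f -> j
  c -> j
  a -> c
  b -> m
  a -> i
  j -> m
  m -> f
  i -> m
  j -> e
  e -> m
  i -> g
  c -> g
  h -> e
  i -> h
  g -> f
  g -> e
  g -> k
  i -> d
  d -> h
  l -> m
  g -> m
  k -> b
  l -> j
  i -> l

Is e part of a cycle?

Yes

e is on a cycle iff e can reach itself via ≥1 edge.
e → m → f → j → e — yes.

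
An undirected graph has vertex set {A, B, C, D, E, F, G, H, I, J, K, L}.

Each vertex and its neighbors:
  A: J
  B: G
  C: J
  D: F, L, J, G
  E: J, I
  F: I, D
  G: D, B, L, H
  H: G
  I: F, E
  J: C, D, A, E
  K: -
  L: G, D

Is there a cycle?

DFS, tracking each vertex's parent; an edge to a visited non-parent vertex closes a cycle.
Start from J:
visit J (parent –)
  visit C (parent J)
    C–J: parent, skip
  visit D (parent J)
    visit F (parent D)
      visit I (parent F)
        I–F: parent, skip
        visit E (parent I)
          E–J: J visited and ≠ parent → cycle
Cycle: J – D – F – I – E – J.

Yes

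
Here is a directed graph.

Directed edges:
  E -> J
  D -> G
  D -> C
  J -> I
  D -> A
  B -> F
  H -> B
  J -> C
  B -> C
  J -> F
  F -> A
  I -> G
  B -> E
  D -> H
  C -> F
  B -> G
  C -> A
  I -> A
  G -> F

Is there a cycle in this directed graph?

DFS with white/gray/black marking, starting from C:
C gray
  F gray
    A gray
    A black
  F black
  C→A: A black — skip
C black
G gray
  G→F: F black — skip
G black
J gray
  J→F: F black — skip
  I gray
    I→A: A black — skip
    I→G: G black — skip
  I black
  J→C: C black — skip
J black
E gray
  E→J: J black — skip
E black
H gray
  B gray
    B→F: F black — skip
    B→E: E black — skip
    B→C: C black — skip
    B→G: G black — skip
  B black
H black
D gray
  D→C: C black — skip
  D→A: A black — skip
  D→G: G black — skip
  D→H: H black — skip
D black
Every edge goes to a white or black vertex — no back edge, so the graph is acyclic.

No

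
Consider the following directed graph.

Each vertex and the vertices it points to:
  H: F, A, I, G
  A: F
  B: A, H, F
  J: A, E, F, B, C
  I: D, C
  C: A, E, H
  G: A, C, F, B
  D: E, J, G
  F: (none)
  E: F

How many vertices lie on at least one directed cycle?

A vertex is on a directed cycle iff it belongs to a strongly connected component of size ≥ 2 (or has a self-loop).
The vertices on cycles are {B, C, D, G, H, I, J} — 7 in total.

7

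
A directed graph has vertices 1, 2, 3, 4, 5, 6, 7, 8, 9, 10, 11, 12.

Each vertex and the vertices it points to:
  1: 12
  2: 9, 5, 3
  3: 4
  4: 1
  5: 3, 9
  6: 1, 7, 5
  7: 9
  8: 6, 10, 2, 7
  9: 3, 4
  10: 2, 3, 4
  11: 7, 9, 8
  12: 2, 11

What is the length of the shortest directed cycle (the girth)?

For each vertex v, BFS finds the shortest path from v back to v.
The shortest such closed walk is 12 → 11 → 9 → 4 → 1 → 12, length 5.

5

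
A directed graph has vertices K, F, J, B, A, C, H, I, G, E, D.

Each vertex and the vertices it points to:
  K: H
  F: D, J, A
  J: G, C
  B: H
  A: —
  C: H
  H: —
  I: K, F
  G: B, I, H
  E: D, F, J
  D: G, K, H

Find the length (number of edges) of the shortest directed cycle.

4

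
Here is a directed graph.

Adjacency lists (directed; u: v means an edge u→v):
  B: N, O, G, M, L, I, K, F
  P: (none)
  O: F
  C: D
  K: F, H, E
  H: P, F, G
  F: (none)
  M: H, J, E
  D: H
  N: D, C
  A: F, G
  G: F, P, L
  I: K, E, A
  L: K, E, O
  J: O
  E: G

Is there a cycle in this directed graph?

DFS with white/gray/black marking, starting from A:
A gray
  F gray
  F black
  G gray
    G→F: F black — skip
    P gray
    P black
    L gray
      K gray
        K→F: F black — skip
        H gray
          H→P: P black — skip
          H→F: F black — skip
          H→G: G is gray → back edge
Back edge found, so a cycle exists: G → L → K → H → G.

Yes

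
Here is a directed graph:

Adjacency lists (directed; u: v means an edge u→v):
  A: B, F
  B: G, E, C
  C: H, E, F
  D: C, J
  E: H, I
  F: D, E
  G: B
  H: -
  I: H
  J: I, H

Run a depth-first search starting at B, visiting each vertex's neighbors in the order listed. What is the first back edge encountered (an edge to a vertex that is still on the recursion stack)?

G→B

DFS from B (visiting each vertex's neighbors in the order listed); mark gray on enter, black on exit:
B gray
  G gray
    G→B: B is gray → back edge
First back edge: G → B.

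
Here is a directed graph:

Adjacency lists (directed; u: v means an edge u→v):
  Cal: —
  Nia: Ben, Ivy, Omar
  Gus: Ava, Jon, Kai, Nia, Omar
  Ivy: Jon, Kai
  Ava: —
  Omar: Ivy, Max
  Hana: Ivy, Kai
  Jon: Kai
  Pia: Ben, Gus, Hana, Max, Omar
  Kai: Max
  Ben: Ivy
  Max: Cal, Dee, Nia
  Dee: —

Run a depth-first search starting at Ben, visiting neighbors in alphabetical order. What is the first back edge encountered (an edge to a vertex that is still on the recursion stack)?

DFS from Ben (visiting neighbors in alphabetical order); mark gray on enter, black on exit:
Ben gray
  Ivy gray
    Jon gray
      Kai gray
        Max gray
          Cal gray
          Cal black
          Dee gray
          Dee black
          Nia gray
            Nia→Ben: Ben is gray → back edge
First back edge: Nia → Ben.

Nia→Ben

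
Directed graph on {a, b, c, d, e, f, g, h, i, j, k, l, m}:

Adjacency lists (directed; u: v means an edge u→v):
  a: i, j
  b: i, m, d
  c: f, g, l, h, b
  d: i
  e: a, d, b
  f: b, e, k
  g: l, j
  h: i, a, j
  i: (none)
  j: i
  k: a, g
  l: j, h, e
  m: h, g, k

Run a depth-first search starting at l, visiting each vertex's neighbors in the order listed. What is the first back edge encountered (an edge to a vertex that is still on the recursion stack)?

DFS from l (visiting each vertex's neighbors in the order listed); mark gray on enter, black on exit:
l gray
  j gray
    i gray
    i black
  j black
  h gray
    h→i: i black — skip
    a gray
      a→i: i black — skip
      a→j: j black — skip
    a black
    h→j: j black — skip
  h black
  e gray
    e→a: a black — skip
    d gray
      d→i: i black — skip
    d black
    b gray
      b→i: i black — skip
      m gray
        m→h: h black — skip
        g gray
          g→l: l is gray → back edge
First back edge: g → l.

g->l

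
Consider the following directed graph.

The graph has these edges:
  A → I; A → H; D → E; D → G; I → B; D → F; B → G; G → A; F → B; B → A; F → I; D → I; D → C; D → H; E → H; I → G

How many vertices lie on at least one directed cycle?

4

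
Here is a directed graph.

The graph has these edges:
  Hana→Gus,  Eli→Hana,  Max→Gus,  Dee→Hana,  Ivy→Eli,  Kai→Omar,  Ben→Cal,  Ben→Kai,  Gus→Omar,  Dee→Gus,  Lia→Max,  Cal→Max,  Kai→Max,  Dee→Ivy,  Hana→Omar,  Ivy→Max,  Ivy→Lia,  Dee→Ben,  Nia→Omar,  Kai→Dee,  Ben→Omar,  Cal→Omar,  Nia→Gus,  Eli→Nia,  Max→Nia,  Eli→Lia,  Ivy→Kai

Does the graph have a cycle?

DFS with white/gray/black marking, starting from Lia:
Lia gray
  Max gray
    Gus gray
      Omar gray
      Omar black
    Gus black
    Nia gray
      Nia→Omar: Omar black — skip
      Nia→Gus: Gus black — skip
    Nia black
  Max black
Lia black
Eli gray
  Hana gray
    Hana→Gus: Gus black — skip
    Hana→Omar: Omar black — skip
  Hana black
  Eli→Nia: Nia black — skip
  Eli→Lia: Lia black — skip
Eli black
Ivy gray
  Ivy→Lia: Lia black — skip
  Ivy→Eli: Eli black — skip
  Ivy→Max: Max black — skip
  Kai gray
    Kai→Omar: Omar black — skip
    Dee gray
      Dee→Ivy: Ivy is gray → back edge
Back edge found, so a cycle exists: Ivy → Kai → Dee → Ivy.

Yes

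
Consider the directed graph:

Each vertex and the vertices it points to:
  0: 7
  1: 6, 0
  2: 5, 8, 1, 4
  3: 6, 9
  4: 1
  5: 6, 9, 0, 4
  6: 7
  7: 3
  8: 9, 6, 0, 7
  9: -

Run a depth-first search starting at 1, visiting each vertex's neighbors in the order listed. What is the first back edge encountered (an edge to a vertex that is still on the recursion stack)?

DFS from 1 (visiting each vertex's neighbors in the order listed); mark gray on enter, black on exit:
1 gray
  6 gray
    7 gray
      3 gray
        3→6: 6 is gray → back edge
First back edge: 3 → 6.

3->6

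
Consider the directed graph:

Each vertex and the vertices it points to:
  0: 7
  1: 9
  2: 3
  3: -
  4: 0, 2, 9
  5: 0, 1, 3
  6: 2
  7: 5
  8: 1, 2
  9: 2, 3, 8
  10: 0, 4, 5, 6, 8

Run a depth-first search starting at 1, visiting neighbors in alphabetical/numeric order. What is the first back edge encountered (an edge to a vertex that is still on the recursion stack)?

8→1

DFS from 1 (visiting neighbors in alphabetical/numeric order); mark gray on enter, black on exit:
1 gray
  9 gray
    2 gray
      3 gray
      3 black
    2 black
    9→3: 3 black — skip
    8 gray
      8→1: 1 is gray → back edge
First back edge: 8 → 1.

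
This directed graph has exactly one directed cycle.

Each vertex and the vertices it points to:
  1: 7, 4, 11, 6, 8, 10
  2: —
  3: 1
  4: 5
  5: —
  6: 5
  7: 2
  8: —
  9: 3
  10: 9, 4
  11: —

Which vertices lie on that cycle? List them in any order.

DFS with gray/black marking from 1:
1 gray
  7 gray
    2 gray
    2 black
  7 black
  4 gray
    5 gray
    5 black
  4 black
  11 gray
  11 black
  6 gray
    6→5: 5 black — skip
  6 black
  8 gray
  8 black
  10 gray
    9 gray
      3 gray
        3→1: 1 is gray → back edge
Back edge closes the cycle 1 → 10 → 9 → 3 → 1; its vertices are {1, 3, 9, 10}.

1, 3, 9, 10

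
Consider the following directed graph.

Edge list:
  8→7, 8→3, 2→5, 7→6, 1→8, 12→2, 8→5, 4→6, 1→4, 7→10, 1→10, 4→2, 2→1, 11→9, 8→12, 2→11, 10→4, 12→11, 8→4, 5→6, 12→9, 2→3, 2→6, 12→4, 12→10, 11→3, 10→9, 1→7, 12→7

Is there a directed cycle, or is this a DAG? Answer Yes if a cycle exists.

Yes

DFS with white/gray/black marking, starting from 4:
4 gray
  6 gray
  6 black
  2 gray
    11 gray
      3 gray
      3 black
      9 gray
      9 black
    11 black
    5 gray
      5→6: 6 black — skip
    5 black
    2→6: 6 black — skip
    1 gray
      8 gray
        8→3: 3 black — skip
        7 gray
          7→6: 6 black — skip
          10 gray
            10→4: 4 is gray → back edge
Back edge found, so a cycle exists: 4 → 2 → 1 → 8 → 7 → 10 → 4.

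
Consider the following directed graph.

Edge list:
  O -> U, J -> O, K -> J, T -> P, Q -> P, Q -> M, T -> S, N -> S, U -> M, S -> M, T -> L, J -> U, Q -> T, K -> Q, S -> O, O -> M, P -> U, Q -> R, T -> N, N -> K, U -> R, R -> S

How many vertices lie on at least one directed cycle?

8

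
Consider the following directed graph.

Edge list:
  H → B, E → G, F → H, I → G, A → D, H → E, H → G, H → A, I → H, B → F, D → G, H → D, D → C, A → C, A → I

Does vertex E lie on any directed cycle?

No

E lies on a cycle iff there is a path from E back to itself.
Exploring from E, it never reaches itself; equivalently, its strongly connected component is a singleton.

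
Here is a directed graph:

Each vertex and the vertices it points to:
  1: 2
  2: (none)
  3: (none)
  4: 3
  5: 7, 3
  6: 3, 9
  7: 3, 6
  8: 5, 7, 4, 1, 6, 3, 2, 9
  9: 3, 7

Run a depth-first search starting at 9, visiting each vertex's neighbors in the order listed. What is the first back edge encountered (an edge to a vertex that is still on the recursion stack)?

DFS from 9 (visiting each vertex's neighbors in the order listed); mark gray on enter, black on exit:
9 gray
  3 gray
  3 black
  7 gray
    7→3: 3 black — skip
    6 gray
      6→3: 3 black — skip
      6→9: 9 is gray → back edge
First back edge: 6 → 9.

6->9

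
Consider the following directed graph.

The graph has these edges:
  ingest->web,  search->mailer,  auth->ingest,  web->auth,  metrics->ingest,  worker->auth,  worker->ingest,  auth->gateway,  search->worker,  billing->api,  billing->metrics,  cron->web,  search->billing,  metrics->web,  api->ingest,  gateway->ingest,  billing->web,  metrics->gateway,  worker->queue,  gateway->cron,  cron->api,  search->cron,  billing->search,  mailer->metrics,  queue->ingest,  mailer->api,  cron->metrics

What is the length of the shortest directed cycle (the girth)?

For each vertex v, BFS finds the shortest path from v back to v.
The shortest such closed walk is search → billing → search, length 2.

2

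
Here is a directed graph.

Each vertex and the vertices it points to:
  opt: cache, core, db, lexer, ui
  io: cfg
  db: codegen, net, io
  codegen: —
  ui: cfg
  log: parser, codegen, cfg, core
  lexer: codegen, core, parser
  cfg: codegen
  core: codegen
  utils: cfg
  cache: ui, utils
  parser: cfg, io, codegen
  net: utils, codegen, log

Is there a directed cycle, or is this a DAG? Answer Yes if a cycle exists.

DFS with white/gray/black marking, starting from core:
core gray
  codegen gray
  codegen black
core black
opt gray
  cache gray
    ui gray
      cfg gray
        cfg→codegen: codegen black — skip
      cfg black
    ui black
    utils gray
      utils→cfg: cfg black — skip
    utils black
  cache black
  opt→core: core black — skip
  db gray
    db→codegen: codegen black — skip
    net gray
      net→utils: utils black — skip
      net→codegen: codegen black — skip
      log gray
        parser gray
          parser→cfg: cfg black — skip
          io gray
            io→cfg: cfg black — skip
          io black
          parser→codegen: codegen black — skip
        parser black
        log→codegen: codegen black — skip
        log→cfg: cfg black — skip
        log→core: core black — skip
      log black
    net black
    db→io: io black — skip
  db black
  lexer gray
    lexer→codegen: codegen black — skip
    lexer→core: core black — skip
    lexer→parser: parser black — skip
  lexer black
  opt→ui: ui black — skip
opt black
Every edge goes to a white or black vertex — no back edge, so the graph is acyclic.

No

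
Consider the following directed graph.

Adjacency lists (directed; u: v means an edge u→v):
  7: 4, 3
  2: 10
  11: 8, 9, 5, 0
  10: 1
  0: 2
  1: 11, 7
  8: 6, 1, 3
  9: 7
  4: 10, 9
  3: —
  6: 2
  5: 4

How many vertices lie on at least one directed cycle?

11

A vertex is on a directed cycle iff it belongs to a strongly connected component of size ≥ 2 (or has a self-loop).
The vertices on cycles are {0, 1, 2, 4, 5, 6, 7, 8, 9, 10, 11} — 11 in total.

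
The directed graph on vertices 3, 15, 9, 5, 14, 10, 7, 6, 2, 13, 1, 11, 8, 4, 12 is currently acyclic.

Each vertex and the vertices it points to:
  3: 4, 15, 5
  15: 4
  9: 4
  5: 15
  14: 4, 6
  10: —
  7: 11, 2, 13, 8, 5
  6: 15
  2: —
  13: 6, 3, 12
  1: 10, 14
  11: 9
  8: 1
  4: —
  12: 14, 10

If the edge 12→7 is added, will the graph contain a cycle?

Adding 12→7 creates a cycle iff 7 can already reach 12.
Path from 7: 7 → 13 → 12.
So 7 → … → 12 → 7 is a cycle.

Yes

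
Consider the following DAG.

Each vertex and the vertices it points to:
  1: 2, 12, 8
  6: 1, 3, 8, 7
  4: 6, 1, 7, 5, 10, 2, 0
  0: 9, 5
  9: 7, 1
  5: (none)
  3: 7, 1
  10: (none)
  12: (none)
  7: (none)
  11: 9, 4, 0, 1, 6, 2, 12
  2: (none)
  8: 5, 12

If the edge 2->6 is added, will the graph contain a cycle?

Yes

Adding 2→6 creates a cycle iff 6 can already reach 2.
Path from 6: 6 → 1 → 2.
So 6 → … → 2 → 6 is a cycle.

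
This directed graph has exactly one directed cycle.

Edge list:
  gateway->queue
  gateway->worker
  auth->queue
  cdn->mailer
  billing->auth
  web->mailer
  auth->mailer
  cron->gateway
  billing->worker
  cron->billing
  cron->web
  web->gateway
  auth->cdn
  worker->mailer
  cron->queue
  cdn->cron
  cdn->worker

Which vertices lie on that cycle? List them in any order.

cdn, auth, cron, billing

DFS with gray/black marking from cron:
cron gray
  billing gray
    worker gray
      mailer gray
      mailer black
    worker black
    auth gray
      cdn gray
        cdn→mailer: mailer black — skip
        cdn→cron: cron is gray → back edge
Back edge closes the cycle cron → billing → auth → cdn → cron; its vertices are {cdn, auth, cron, billing}.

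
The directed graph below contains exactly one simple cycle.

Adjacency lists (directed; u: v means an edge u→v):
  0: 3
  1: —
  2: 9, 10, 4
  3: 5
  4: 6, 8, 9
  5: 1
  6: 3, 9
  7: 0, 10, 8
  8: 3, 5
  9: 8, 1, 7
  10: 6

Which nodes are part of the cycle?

DFS with gray/black marking from 9:
9 gray
  8 gray
    3 gray
      5 gray
        1 gray
        1 black
      5 black
    3 black
    8→5: 5 black — skip
  8 black
  9→1: 1 black — skip
  7 gray
    0 gray
      0→3: 3 black — skip
    0 black
    10 gray
      6 gray
        6→3: 3 black — skip
        6→9: 9 is gray → back edge
Back edge closes the cycle 9 → 7 → 10 → 6 → 9; its vertices are {6, 7, 9, 10}.

6, 7, 9, 10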